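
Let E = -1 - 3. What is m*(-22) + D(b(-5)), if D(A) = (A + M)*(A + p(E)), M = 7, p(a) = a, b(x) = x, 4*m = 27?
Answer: -333/2 ≈ -166.50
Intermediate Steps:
m = 27/4 (m = (¼)*27 = 27/4 ≈ 6.7500)
E = -4
D(A) = (-4 + A)*(7 + A) (D(A) = (A + 7)*(A - 4) = (7 + A)*(-4 + A) = (-4 + A)*(7 + A))
m*(-22) + D(b(-5)) = (27/4)*(-22) + (-28 + (-5)² + 3*(-5)) = -297/2 + (-28 + 25 - 15) = -297/2 - 18 = -333/2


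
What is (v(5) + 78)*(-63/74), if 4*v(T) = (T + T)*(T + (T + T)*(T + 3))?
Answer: -36603/148 ≈ -247.32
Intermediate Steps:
v(T) = T*(T + 2*T*(3 + T))/2 (v(T) = ((T + T)*(T + (T + T)*(T + 3)))/4 = ((2*T)*(T + (2*T)*(3 + T)))/4 = ((2*T)*(T + 2*T*(3 + T)))/4 = (2*T*(T + 2*T*(3 + T)))/4 = T*(T + 2*T*(3 + T))/2)
(v(5) + 78)*(-63/74) = (5²*(7/2 + 5) + 78)*(-63/74) = (25*(17/2) + 78)*(-63*1/74) = (425/2 + 78)*(-63/74) = (581/2)*(-63/74) = -36603/148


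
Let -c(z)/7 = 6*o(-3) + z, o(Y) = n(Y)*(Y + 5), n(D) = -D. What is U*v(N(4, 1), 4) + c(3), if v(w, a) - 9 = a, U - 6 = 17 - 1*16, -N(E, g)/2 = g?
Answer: -182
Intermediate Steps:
N(E, g) = -2*g
U = 7 (U = 6 + (17 - 1*16) = 6 + (17 - 16) = 6 + 1 = 7)
v(w, a) = 9 + a
o(Y) = -Y*(5 + Y) (o(Y) = (-Y)*(Y + 5) = (-Y)*(5 + Y) = -Y*(5 + Y))
c(z) = -252 - 7*z (c(z) = -7*(6*(-1*(-3)*(5 - 3)) + z) = -7*(6*(-1*(-3)*2) + z) = -7*(6*6 + z) = -7*(36 + z) = -252 - 7*z)
U*v(N(4, 1), 4) + c(3) = 7*(9 + 4) + (-252 - 7*3) = 7*13 + (-252 - 21) = 91 - 273 = -182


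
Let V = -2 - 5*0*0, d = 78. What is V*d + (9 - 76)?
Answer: -223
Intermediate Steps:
V = -2 (V = -2 + 0*0 = -2 + 0 = -2)
V*d + (9 - 76) = -2*78 + (9 - 76) = -156 - 67 = -223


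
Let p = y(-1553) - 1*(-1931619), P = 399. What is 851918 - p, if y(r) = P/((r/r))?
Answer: -1080100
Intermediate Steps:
y(r) = 399 (y(r) = 399/((r/r)) = 399/1 = 399*1 = 399)
p = 1932018 (p = 399 - 1*(-1931619) = 399 + 1931619 = 1932018)
851918 - p = 851918 - 1*1932018 = 851918 - 1932018 = -1080100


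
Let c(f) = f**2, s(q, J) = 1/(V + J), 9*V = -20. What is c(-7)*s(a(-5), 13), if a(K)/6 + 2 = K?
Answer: 441/97 ≈ 4.5464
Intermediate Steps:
V = -20/9 (V = (1/9)*(-20) = -20/9 ≈ -2.2222)
a(K) = -12 + 6*K
s(q, J) = 1/(-20/9 + J)
c(-7)*s(a(-5), 13) = (-7)**2*(9/(-20 + 9*13)) = 49*(9/(-20 + 117)) = 49*(9/97) = 441/97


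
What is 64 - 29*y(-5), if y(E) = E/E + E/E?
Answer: 6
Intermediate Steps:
y(E) = 2 (y(E) = 1 + 1 = 2)
64 - 29*y(-5) = 64 - 29*2 = 64 - 58 = 6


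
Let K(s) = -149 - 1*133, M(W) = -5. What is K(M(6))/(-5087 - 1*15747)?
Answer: 141/10417 ≈ 0.013536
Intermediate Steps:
K(s) = -282 (K(s) = -149 - 133 = -282)
K(M(6))/(-5087 - 1*15747) = -282/(-5087 - 1*15747) = -282/(-5087 - 15747) = -282/(-20834) = -282*(-1/20834) = 141/10417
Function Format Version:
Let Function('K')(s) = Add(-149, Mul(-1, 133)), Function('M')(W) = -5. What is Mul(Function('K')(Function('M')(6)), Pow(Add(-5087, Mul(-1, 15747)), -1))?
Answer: Rational(141, 10417) ≈ 0.013536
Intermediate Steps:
Function('K')(s) = -282 (Function('K')(s) = Add(-149, -133) = -282)
Mul(Function('K')(Function('M')(6)), Pow(Add(-5087, Mul(-1, 15747)), -1)) = Mul(-282, Pow(Add(-5087, Mul(-1, 15747)), -1)) = Mul(-282, Pow(Add(-5087, -15747), -1)) = Mul(-282, Pow(-20834, -1)) = Mul(-282, Rational(-1, 20834)) = Rational(141, 10417)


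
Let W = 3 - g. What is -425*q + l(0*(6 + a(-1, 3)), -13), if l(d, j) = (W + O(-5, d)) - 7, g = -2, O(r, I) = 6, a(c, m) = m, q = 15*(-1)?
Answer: 6379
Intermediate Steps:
q = -15
W = 5 (W = 3 - 1*(-2) = 3 + 2 = 5)
l(d, j) = 4 (l(d, j) = (5 + 6) - 7 = 11 - 7 = 4)
-425*q + l(0*(6 + a(-1, 3)), -13) = -425*(-15) + 4 = 6375 + 4 = 6379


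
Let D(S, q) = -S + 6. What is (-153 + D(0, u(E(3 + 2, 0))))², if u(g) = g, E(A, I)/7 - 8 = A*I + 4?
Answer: 21609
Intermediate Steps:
E(A, I) = 84 + 7*A*I (E(A, I) = 56 + 7*(A*I + 4) = 56 + 7*(4 + A*I) = 56 + (28 + 7*A*I) = 84 + 7*A*I)
D(S, q) = 6 - S
(-153 + D(0, u(E(3 + 2, 0))))² = (-153 + (6 - 1*0))² = (-153 + (6 + 0))² = (-153 + 6)² = (-147)² = 21609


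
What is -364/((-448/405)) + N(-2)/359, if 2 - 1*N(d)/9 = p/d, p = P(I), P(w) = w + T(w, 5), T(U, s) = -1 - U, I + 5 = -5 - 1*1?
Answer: 1890351/5744 ≈ 329.10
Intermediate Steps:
I = -11 (I = -5 + (-5 - 1*1) = -5 + (-5 - 1) = -5 - 6 = -11)
P(w) = -1 (P(w) = w + (-1 - w) = -1)
p = -1
N(d) = 18 + 9/d (N(d) = 18 - (-9)/d = 18 + 9/d)
-364/((-448/405)) + N(-2)/359 = -364/((-448/405)) + (18 + 9/(-2))/359 = -364/((-448*1/405)) + (18 + 9*(-½))*(1/359) = -364/(-448/405) + (18 - 9/2)*(1/359) = -364*(-405/448) + (27/2)*(1/359) = 5265/16 + 27/718 = 1890351/5744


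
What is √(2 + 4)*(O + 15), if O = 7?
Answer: 22*√6 ≈ 53.889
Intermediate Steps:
√(2 + 4)*(O + 15) = √(2 + 4)*(7 + 15) = √6*22 = 22*√6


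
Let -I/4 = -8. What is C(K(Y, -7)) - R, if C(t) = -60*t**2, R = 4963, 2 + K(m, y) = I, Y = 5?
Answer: -58963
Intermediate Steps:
I = 32 (I = -4*(-8) = 32)
K(m, y) = 30 (K(m, y) = -2 + 32 = 30)
C(K(Y, -7)) - R = -60*30**2 - 1*4963 = -60*900 - 4963 = -54000 - 4963 = -58963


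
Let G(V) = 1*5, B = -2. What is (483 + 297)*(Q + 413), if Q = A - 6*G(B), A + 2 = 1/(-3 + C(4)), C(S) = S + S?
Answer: 297336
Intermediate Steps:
C(S) = 2*S
G(V) = 5
A = -9/5 (A = -2 + 1/(-3 + 2*4) = -2 + 1/(-3 + 8) = -2 + 1/5 = -9/5 ≈ -1.8000)
Q = -159/5 (Q = -9/5 - 6*5 = -9/5 - 30 = -159/5 ≈ -31.800)
(483 + 297)*(Q + 413) = (483 + 297)*(-159/5 + 413) = 780*(1906/5) = 297336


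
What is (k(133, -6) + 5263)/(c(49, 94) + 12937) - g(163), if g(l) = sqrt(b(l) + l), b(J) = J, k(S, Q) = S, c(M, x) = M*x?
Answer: 5396/17543 - sqrt(326) ≈ -17.748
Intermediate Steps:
g(l) = sqrt(2)*sqrt(l) (g(l) = sqrt(l + l) = sqrt(2*l) = sqrt(2)*sqrt(l))
(k(133, -6) + 5263)/(c(49, 94) + 12937) - g(163) = (133 + 5263)/(49*94 + 12937) - sqrt(2)*sqrt(163) = 5396/(4606 + 12937) - sqrt(326) = 5396/17543 - sqrt(326)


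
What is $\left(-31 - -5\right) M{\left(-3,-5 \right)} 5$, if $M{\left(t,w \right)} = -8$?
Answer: $1040$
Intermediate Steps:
$\left(-31 - -5\right) M{\left(-3,-5 \right)} 5 = \left(-31 - -5\right) \left(-8\right) 5 = \left(-31 + 5\right) \left(-8\right) 5 = \left(-26\right) \left(-8\right) 5 = 208 \cdot 5 = 1040$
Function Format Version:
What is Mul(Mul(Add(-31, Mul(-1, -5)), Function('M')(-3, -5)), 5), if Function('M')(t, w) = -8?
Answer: 1040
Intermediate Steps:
Mul(Mul(Add(-31, Mul(-1, -5)), Function('M')(-3, -5)), 5) = Mul(Mul(Add(-31, Mul(-1, -5)), -8), 5) = Mul(Mul(Add(-31, 5), -8), 5) = Mul(Mul(-26, -8), 5) = Mul(208, 5) = 1040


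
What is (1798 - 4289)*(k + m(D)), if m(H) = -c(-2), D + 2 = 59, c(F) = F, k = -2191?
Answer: 5452799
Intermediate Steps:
D = 57 (D = -2 + 59 = 57)
m(H) = 2 (m(H) = -1*(-2) = 2)
(1798 - 4289)*(k + m(D)) = (1798 - 4289)*(-2191 + 2) = -2491*(-2189) = 5452799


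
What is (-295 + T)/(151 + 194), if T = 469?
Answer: 58/115 ≈ 0.50435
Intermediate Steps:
(-295 + T)/(151 + 194) = (-295 + 469)/(151 + 194) = 174/345 = 174*(1/345) = 58/115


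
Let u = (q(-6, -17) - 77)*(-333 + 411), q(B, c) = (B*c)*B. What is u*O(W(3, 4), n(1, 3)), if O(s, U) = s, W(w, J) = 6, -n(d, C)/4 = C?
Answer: -322452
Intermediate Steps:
n(d, C) = -4*C
q(B, c) = c*B²
u = -53742 (u = (-17*(-6)² - 77)*(-333 + 411) = (-17*36 - 77)*78 = (-612 - 77)*78 = -689*78 = -53742)
u*O(W(3, 4), n(1, 3)) = -53742*6 = -322452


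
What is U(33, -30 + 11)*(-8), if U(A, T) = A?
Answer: -264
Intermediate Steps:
U(33, -30 + 11)*(-8) = 33*(-8) = -264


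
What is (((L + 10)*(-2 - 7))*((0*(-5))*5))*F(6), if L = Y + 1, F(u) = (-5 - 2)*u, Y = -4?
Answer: 0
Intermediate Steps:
F(u) = -7*u
L = -3 (L = -4 + 1 = -3)
(((L + 10)*(-2 - 7))*((0*(-5))*5))*F(6) = (((-3 + 10)*(-2 - 7))*((0*(-5))*5))*(-7*6) = ((7*(-9))*(0*5))*(-42) = -63*0*(-42) = 0*(-42) = 0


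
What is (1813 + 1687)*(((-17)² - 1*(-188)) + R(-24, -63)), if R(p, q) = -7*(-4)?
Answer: 1767500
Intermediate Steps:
R(p, q) = 28
(1813 + 1687)*(((-17)² - 1*(-188)) + R(-24, -63)) = (1813 + 1687)*(((-17)² - 1*(-188)) + 28) = 3500*((289 + 188) + 28) = 3500*(477 + 28) = 3500*505 = 1767500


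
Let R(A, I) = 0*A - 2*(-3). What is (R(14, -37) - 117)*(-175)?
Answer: 19425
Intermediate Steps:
R(A, I) = 6 (R(A, I) = 0 + 6 = 6)
(R(14, -37) - 117)*(-175) = (6 - 117)*(-175) = -111*(-175) = 19425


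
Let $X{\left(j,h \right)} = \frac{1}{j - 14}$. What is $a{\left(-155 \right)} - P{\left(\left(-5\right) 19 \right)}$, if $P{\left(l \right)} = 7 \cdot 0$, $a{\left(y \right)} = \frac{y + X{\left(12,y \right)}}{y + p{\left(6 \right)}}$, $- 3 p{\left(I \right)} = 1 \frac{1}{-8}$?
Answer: $\frac{3732}{3719} \approx 1.0035$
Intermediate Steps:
$X{\left(j,h \right)} = \frac{1}{-14 + j}$
$p{\left(I \right)} = \frac{1}{24}$ ($p{\left(I \right)} = - \frac{1 \frac{1}{-8}}{3} = - \frac{1 \left(- \frac{1}{8}\right)}{3} = \left(- \frac{1}{3}\right) \left(- \frac{1}{8}\right) = \frac{1}{24}$)
$a{\left(y \right)} = \frac{- \frac{1}{2} + y}{\frac{1}{24} + y}$ ($a{\left(y \right)} = \frac{y + \frac{1}{-14 + 12}}{y + \frac{1}{24}} = \frac{y + \frac{1}{-2}}{\frac{1}{24} + y} = \frac{y - \frac{1}{2}}{\frac{1}{24} + y} = \frac{- \frac{1}{2} + y}{\frac{1}{24} + y}$)
$P{\left(l \right)} = 0$
$a{\left(-155 \right)} - P{\left(\left(-5\right) 19 \right)} = \frac{12 \left(-1 + 2 \left(-155\right)\right)}{1 + 24 \left(-155\right)} - 0 = \frac{12 \left(-1 - 310\right)}{1 - 3720} + 0 = 12 \frac{1}{-3719} \left(-311\right) + 0 = 12 \left(- \frac{1}{3719}\right) \left(-311\right) + 0 = \frac{3732}{3719} + 0 = \frac{3732}{3719}$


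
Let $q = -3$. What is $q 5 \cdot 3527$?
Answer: $-52905$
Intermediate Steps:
$q 5 \cdot 3527 = \left(-3\right) 5 \cdot 3527 = \left(-15\right) 3527 = -52905$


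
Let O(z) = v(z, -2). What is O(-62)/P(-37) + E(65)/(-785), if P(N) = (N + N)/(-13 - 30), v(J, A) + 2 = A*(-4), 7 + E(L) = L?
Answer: 99119/29045 ≈ 3.4126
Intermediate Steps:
E(L) = -7 + L
v(J, A) = -2 - 4*A (v(J, A) = -2 + A*(-4) = -2 - 4*A)
O(z) = 6 (O(z) = -2 - 4*(-2) = -2 + 8 = 6)
P(N) = -2*N/43 (P(N) = (2*N)/(-43) = (2*N)*(-1/43) = -2*N/43)
O(-62)/P(-37) + E(65)/(-785) = 6/((-2/43*(-37))) + (-7 + 65)/(-785) = 6/(74/43) + 58*(-1/785) = 6*(43/74) - 58/785 = 129/37 - 58/785 = 99119/29045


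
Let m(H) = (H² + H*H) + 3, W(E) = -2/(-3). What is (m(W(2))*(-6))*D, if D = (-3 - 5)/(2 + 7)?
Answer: 560/27 ≈ 20.741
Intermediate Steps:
W(E) = ⅔ (W(E) = -2*(-⅓) = ⅔)
m(H) = 3 + 2*H² (m(H) = (H² + H²) + 3 = 2*H² + 3 = 3 + 2*H²)
D = -8/9 ≈ -0.88889
(m(W(2))*(-6))*D = ((3 + 2*(⅔)²)*(-6))*(-8/9) = ((3 + 2*(4/9))*(-6))*(-8/9) = ((3 + 8/9)*(-6))*(-8/9) = ((35/9)*(-6))*(-8/9) = -70/3*(-8/9) = 560/27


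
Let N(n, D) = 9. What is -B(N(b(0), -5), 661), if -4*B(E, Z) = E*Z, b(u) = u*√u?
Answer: 5949/4 ≈ 1487.3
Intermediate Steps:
b(u) = u^(3/2)
B(E, Z) = -E*Z/4
-B(N(b(0), -5), 661) = -(-1)*9*661/4 = -1*(-5949/4) = 5949/4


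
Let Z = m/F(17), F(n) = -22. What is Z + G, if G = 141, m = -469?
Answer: 3571/22 ≈ 162.32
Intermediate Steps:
Z = 469/22 (Z = -469/(-22) = -469*(-1/22) = 469/22 ≈ 21.318)
Z + G = 469/22 + 141 = 3571/22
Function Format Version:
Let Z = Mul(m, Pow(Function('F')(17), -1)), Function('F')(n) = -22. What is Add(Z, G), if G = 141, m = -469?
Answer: Rational(3571, 22) ≈ 162.32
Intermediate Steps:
Z = Rational(469, 22) (Z = Mul(-469, Pow(-22, -1)) = Mul(-469, Rational(-1, 22)) = Rational(469, 22) ≈ 21.318)
Add(Z, G) = Add(Rational(469, 22), 141) = Rational(3571, 22)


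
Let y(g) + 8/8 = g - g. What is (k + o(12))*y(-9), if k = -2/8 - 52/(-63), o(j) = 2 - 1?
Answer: -397/252 ≈ -1.5754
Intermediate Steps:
o(j) = 1
k = 145/252 (k = -2*⅛ - 52*(-1/63) = -¼ + 52/63 = 145/252 ≈ 0.57540)
y(g) = -1 (y(g) = -1 + (g - g) = -1 + 0 = -1)
(k + o(12))*y(-9) = (145/252 + 1)*(-1) = (397/252)*(-1) = -397/252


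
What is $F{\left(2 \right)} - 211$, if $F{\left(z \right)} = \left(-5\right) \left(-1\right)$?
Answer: $-206$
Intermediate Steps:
$F{\left(z \right)} = 5$
$F{\left(2 \right)} - 211 = 5 - 211 = -206$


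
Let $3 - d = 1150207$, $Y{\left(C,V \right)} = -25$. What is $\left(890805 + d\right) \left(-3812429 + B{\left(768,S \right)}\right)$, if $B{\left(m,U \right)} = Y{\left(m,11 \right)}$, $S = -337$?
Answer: $988946755146$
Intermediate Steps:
$d = -1150204$ ($d = 3 - 1150207 = -1150204$)
$B{\left(m,U \right)} = -25$
$\left(890805 + d\right) \left(-3812429 + B{\left(768,S \right)}\right) = \left(890805 - 1150204\right) \left(-3812429 - 25\right) = \left(-259399\right) \left(-3812454\right) = 988946755146$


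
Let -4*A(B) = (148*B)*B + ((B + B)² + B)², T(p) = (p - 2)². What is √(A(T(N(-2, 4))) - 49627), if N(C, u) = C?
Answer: 3*I*√36611 ≈ 574.02*I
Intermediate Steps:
T(p) = (-2 + p)²
A(B) = -37*B² - (B + 4*B²)²/4 (A(B) = -((148*B)*B + ((B + B)² + B)²)/4 = -(148*B² + ((2*B)² + B)²)/4 = -(148*B² + (4*B² + B)²)/4 = -(148*B² + (B + 4*B²)²)/4 = -((B + 4*B²)² + 148*B²)/4 = -37*B² - (B + 4*B²)²/4)
√(A(T(N(-2, 4))) - 49627) = √(((-2 - 2)²)²*(-148 - (1 + 4*(-2 - 2)²)²)/4 - 49627) = √(((-4)²)²*(-148 - (1 + 4*(-4)²)²)/4 - 49627) = √((¼)*16²*(-148 - (1 + 4*16)²) - 49627) = √((¼)*256*(-148 - (1 + 64)²) - 49627) = √((¼)*256*(-148 - 1*65²) - 49627) = √((¼)*256*(-148 - 1*4225) - 49627) = √((¼)*256*(-148 - 4225) - 49627) = √((¼)*256*(-4373) - 49627) = √(-279872 - 49627) = √(-329499) = 3*I*√36611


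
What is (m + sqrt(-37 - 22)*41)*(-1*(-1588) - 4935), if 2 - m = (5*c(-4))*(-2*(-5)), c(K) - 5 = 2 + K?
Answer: 495356 - 137227*I*sqrt(59) ≈ 4.9536e+5 - 1.0541e+6*I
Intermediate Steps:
c(K) = 7 + K (c(K) = 5 + (2 + K) = 7 + K)
m = -148 (m = 2 - 5*(7 - 4)*(-2*(-5)) = 2 - 5*3*10 = 2 - 15*10 = 2 - 1*150 = 2 - 150 = -148)
(m + sqrt(-37 - 22)*41)*(-1*(-1588) - 4935) = (-148 + sqrt(-37 - 22)*41)*(-1*(-1588) - 4935) = (-148 + sqrt(-59)*41)*(1588 - 4935) = (-148 + (I*sqrt(59))*41)*(-3347) = (-148 + 41*I*sqrt(59))*(-3347) = 495356 - 137227*I*sqrt(59)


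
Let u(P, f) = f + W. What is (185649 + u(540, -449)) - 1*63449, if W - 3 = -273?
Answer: 121481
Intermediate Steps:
W = -270 (W = 3 - 273 = -270)
u(P, f) = -270 + f (u(P, f) = f - 270 = -270 + f)
(185649 + u(540, -449)) - 1*63449 = (185649 + (-270 - 449)) - 1*63449 = (185649 - 719) - 63449 = 184930 - 63449 = 121481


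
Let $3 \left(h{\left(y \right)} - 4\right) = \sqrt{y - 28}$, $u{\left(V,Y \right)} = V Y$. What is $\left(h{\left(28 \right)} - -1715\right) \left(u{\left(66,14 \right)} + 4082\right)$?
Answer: $8605314$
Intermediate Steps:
$h{\left(y \right)} = 4 + \frac{\sqrt{-28 + y}}{3}$ ($h{\left(y \right)} = 4 + \frac{\sqrt{y - 28}}{3} = 4 + \frac{\sqrt{-28 + y}}{3}$)
$\left(h{\left(28 \right)} - -1715\right) \left(u{\left(66,14 \right)} + 4082\right) = \left(\left(4 + \frac{\sqrt{-28 + 28}}{3}\right) - -1715\right) \left(66 \cdot 14 + 4082\right) = \left(\left(4 + \frac{\sqrt{0}}{3}\right) + 1715\right) \left(924 + 4082\right) = \left(\left(4 + \frac{1}{3} \cdot 0\right) + 1715\right) 5006 = \left(\left(4 + 0\right) + 1715\right) 5006 = \left(4 + 1715\right) 5006 = 1719 \cdot 5006 = 8605314$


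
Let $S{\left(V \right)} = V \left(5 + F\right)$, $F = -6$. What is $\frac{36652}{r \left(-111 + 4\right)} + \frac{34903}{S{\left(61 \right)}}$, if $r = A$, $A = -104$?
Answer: $- \frac{96541203}{169702} \approx -568.89$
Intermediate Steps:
$S{\left(V \right)} = - V$ ($S{\left(V \right)} = V \left(5 - 6\right) = V \left(-1\right) = - V$)
$r = -104$
$\frac{36652}{r \left(-111 + 4\right)} + \frac{34903}{S{\left(61 \right)}} = \frac{36652}{\left(-104\right) \left(-111 + 4\right)} + \frac{34903}{\left(-1\right) 61} = \frac{36652}{\left(-104\right) \left(-107\right)} + \frac{34903}{-61} = \frac{36652}{11128} + 34903 \left(- \frac{1}{61}\right) = 36652 \cdot \frac{1}{11128} - \frac{34903}{61} = \frac{9163}{2782} - \frac{34903}{61} = - \frac{96541203}{169702}$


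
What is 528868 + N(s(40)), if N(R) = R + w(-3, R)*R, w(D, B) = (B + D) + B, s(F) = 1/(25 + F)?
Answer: 2234467172/4225 ≈ 5.2887e+5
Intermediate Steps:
w(D, B) = D + 2*B
N(R) = R + R*(-3 + 2*R) (N(R) = R + (-3 + 2*R)*R = R + R*(-3 + 2*R))
528868 + N(s(40)) = 528868 + 2*(-1 + 1/(25 + 40))/(25 + 40) = 528868 + 2*(-1 + 1/65)/65 = 528868 + 2*(1/65)*(-1 + 1/65) = 528868 + 2*(1/65)*(-64/65) = 528868 - 128/4225 = 2234467172/4225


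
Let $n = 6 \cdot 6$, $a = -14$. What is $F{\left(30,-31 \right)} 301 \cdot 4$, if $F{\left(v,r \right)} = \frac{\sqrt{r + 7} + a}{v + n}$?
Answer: $- \frac{8428}{33} + \frac{1204 i \sqrt{6}}{33} \approx -255.39 + 89.369 i$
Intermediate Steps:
$n = 36$
$F{\left(v,r \right)} = \frac{-14 + \sqrt{7 + r}}{36 + v}$ ($F{\left(v,r \right)} = \frac{\sqrt{r + 7} - 14}{v + 36} = \frac{\sqrt{7 + r} - 14}{36 + v} = \frac{-14 + \sqrt{7 + r}}{36 + v}$)
$F{\left(30,-31 \right)} 301 \cdot 4 = \frac{-14 + \sqrt{7 - 31}}{36 + 30} \cdot 301 \cdot 4 = \frac{-14 + \sqrt{-24}}{66} \cdot 1204 = \frac{-14 + 2 i \sqrt{6}}{66} \cdot 1204 = \left(- \frac{7}{33} + \frac{i \sqrt{6}}{33}\right) 1204 = - \frac{8428}{33} + \frac{1204 i \sqrt{6}}{33}$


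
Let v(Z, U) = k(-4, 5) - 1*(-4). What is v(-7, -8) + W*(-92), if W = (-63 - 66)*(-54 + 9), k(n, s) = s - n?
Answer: -534047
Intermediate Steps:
W = 5805 (W = -129*(-45) = 5805)
v(Z, U) = 13 (v(Z, U) = (5 - 1*(-4)) - 1*(-4) = (5 + 4) + 4 = 9 + 4 = 13)
v(-7, -8) + W*(-92) = 13 + 5805*(-92) = 13 - 534060 = -534047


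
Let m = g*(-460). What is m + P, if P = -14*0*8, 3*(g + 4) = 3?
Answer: 1380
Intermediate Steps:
g = -3 (g = -4 + (⅓)*3 = -4 + 1 = -3)
P = 0 (P = 0*8 = 0)
m = 1380 (m = -3*(-460) = 1380)
m + P = 1380 + 0 = 1380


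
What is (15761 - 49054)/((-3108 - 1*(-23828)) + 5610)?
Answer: -33293/26330 ≈ -1.2645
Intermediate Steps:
(15761 - 49054)/((-3108 - 1*(-23828)) + 5610) = -33293/((-3108 + 23828) + 5610) = -33293/(20720 + 5610) = -33293/26330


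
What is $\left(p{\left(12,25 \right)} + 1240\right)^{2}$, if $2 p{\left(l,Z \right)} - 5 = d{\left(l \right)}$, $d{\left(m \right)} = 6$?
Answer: $\frac{6205081}{4} \approx 1.5513 \cdot 10^{6}$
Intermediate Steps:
$p{\left(l,Z \right)} = \frac{11}{2}$ ($p{\left(l,Z \right)} = \frac{5}{2} + \frac{1}{2} \cdot 6 = \frac{5}{2} + 3 = \frac{11}{2}$)
$\left(p{\left(12,25 \right)} + 1240\right)^{2} = \left(\frac{11}{2} + 1240\right)^{2} = \left(\frac{2491}{2}\right)^{2} = \frac{6205081}{4}$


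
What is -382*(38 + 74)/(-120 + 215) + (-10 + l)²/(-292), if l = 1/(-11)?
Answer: -1512814783/3356540 ≈ -450.71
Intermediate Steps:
l = -1/11 ≈ -0.090909
-382*(38 + 74)/(-120 + 215) + (-10 + l)²/(-292) = -382*(38 + 74)/(-120 + 215) + (-10 - 1/11)²/(-292) = -382/(95/112) + (-111/11)²*(-1/292) = -382/(95*(1/112)) + (12321/121)*(-1/292) = -382/95/112 - 12321/35332 = -382*112/95 - 12321/35332 = -42784/95 - 12321/35332 = -1512814783/3356540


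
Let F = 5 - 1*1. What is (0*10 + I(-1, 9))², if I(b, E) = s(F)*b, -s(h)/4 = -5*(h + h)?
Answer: 25600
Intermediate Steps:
F = 4 (F = 5 - 1 = 4)
s(h) = 40*h (s(h) = -(-20)*(h + h) = -(-20)*2*h = -(-40)*h = 40*h)
I(b, E) = 160*b (I(b, E) = (40*4)*b = 160*b)
(0*10 + I(-1, 9))² = (0*10 + 160*(-1))² = (0 - 160)² = (-160)² = 25600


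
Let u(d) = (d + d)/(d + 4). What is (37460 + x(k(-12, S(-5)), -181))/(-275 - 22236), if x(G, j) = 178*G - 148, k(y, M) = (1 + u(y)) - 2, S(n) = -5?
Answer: -37668/22511 ≈ -1.6733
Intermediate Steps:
u(d) = 2*d/(4 + d) (u(d) = (2*d)/(4 + d) = 2*d/(4 + d))
k(y, M) = -1 + 2*y/(4 + y) (k(y, M) = (1 + 2*y/(4 + y)) - 2 = -1 + 2*y/(4 + y))
x(G, j) = -148 + 178*G
(37460 + x(k(-12, S(-5)), -181))/(-275 - 22236) = (37460 + (-148 + 178*((-4 - 12)/(4 - 12))))/(-275 - 22236) = (37460 + (-148 + 178*(-16/(-8))))/(-22511) = (37460 + (-148 + 178*(-⅛*(-16))))*(-1/22511) = (37460 + (-148 + 178*2))*(-1/22511) = (37460 + (-148 + 356))*(-1/22511) = (37460 + 208)*(-1/22511) = 37668*(-1/22511) = -37668/22511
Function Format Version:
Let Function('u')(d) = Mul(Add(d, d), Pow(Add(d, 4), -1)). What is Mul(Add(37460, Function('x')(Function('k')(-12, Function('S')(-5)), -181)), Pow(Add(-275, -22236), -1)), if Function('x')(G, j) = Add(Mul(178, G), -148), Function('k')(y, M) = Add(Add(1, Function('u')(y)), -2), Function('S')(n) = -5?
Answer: Rational(-37668, 22511) ≈ -1.6733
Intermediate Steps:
Function('u')(d) = Mul(2, d, Pow(Add(4, d), -1)) (Function('u')(d) = Mul(Mul(2, d), Pow(Add(4, d), -1)) = Mul(2, d, Pow(Add(4, d), -1)))
Function('k')(y, M) = Add(-1, Mul(2, y, Pow(Add(4, y), -1))) (Function('k')(y, M) = Add(Add(1, Mul(2, y, Pow(Add(4, y), -1))), -2) = Add(-1, Mul(2, y, Pow(Add(4, y), -1))))
Function('x')(G, j) = Add(-148, Mul(178, G))
Mul(Add(37460, Function('x')(Function('k')(-12, Function('S')(-5)), -181)), Pow(Add(-275, -22236), -1)) = Mul(Add(37460, Add(-148, Mul(178, Mul(Pow(Add(4, -12), -1), Add(-4, -12))))), Pow(Add(-275, -22236), -1)) = Mul(Add(37460, Add(-148, Mul(178, Mul(Pow(-8, -1), -16)))), Pow(-22511, -1)) = Mul(Add(37460, Add(-148, Mul(178, Mul(Rational(-1, 8), -16)))), Rational(-1, 22511)) = Mul(Add(37460, Add(-148, Mul(178, 2))), Rational(-1, 22511)) = Mul(Add(37460, Add(-148, 356)), Rational(-1, 22511)) = Mul(Add(37460, 208), Rational(-1, 22511)) = Mul(37668, Rational(-1, 22511)) = Rational(-37668, 22511)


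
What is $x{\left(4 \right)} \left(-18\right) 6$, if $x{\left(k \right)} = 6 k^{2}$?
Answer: $-10368$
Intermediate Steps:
$x{\left(4 \right)} \left(-18\right) 6 = 6 \cdot 4^{2} \left(-18\right) 6 = 6 \cdot 16 \left(-18\right) 6 = 96 \left(-18\right) 6 = \left(-1728\right) 6 = -10368$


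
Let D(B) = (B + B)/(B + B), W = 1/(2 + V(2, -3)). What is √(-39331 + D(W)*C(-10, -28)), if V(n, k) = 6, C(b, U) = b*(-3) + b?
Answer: I*√39311 ≈ 198.27*I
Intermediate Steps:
C(b, U) = -2*b (C(b, U) = -3*b + b = -2*b)
W = ⅛ (W = 1/(2 + 6) = 1/8 = ⅛ ≈ 0.12500)
D(B) = 1 (D(B) = (2*B)/((2*B)) = (2*B)*(1/(2*B)) = 1)
√(-39331 + D(W)*C(-10, -28)) = √(-39331 + 1*(-2*(-10))) = √(-39331 + 1*20) = √(-39331 + 20) = √(-39311) = I*√39311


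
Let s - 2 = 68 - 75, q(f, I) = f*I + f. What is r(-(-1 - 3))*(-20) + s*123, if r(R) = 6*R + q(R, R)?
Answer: -1495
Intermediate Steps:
q(f, I) = f + I*f (q(f, I) = I*f + f = f + I*f)
r(R) = 6*R + R*(1 + R)
s = -5 (s = 2 + (68 - 75) = 2 - 7 = -5)
r(-(-1 - 3))*(-20) + s*123 = ((-(-1 - 3))*(7 - (-1 - 3)))*(-20) - 5*123 = ((-1*(-4))*(7 - 1*(-4)))*(-20) - 615 = (4*(7 + 4))*(-20) - 615 = (4*11)*(-20) - 615 = 44*(-20) - 615 = -880 - 615 = -1495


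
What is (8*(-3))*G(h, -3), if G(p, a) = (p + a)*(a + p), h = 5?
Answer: -96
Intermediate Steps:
G(p, a) = (a + p)² (G(p, a) = (a + p)*(a + p) = (a + p)²)
(8*(-3))*G(h, -3) = (8*(-3))*(-3 + 5)² = -24*2² = -24*4 = -96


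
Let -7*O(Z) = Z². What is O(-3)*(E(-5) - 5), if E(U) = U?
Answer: 90/7 ≈ 12.857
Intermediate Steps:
O(Z) = -Z²/7
O(-3)*(E(-5) - 5) = (-⅐*(-3)²)*(-5 - 5) = -⅐*9*(-10) = -9/7*(-10) = 90/7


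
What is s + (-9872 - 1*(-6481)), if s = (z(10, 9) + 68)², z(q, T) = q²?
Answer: 24833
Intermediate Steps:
s = 28224 (s = (10² + 68)² = (100 + 68)² = 168² = 28224)
s + (-9872 - 1*(-6481)) = 28224 + (-9872 - 1*(-6481)) = 28224 + (-9872 + 6481) = 28224 - 3391 = 24833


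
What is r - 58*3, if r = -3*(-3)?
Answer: -165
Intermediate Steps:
r = 9
r - 58*3 = 9 - 58*3 = 9 - 174 = -165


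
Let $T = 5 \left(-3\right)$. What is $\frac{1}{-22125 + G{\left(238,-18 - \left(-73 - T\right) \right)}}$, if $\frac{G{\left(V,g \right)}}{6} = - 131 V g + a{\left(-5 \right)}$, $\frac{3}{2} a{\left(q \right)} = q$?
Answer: $- \frac{1}{7504865} \approx -1.3325 \cdot 10^{-7}$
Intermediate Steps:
$T = -15$
$a{\left(q \right)} = \frac{2 q}{3}$
$G{\left(V,g \right)} = -20 - 786 V g$ ($G{\left(V,g \right)} = 6 \left(- 131 V g + \frac{2}{3} \left(-5\right)\right) = 6 \left(- 131 V g - \frac{10}{3}\right) = 6 \left(- \frac{10}{3} - 131 V g\right) = -20 - 786 V g$)
$\frac{1}{-22125 + G{\left(238,-18 - \left(-73 - T\right) \right)}} = \frac{1}{-22125 - \left(20 + 187068 \left(-18 - \left(-73 - -15\right)\right)\right)} = \frac{1}{-22125 - \left(20 + 187068 \left(-18 - \left(-73 + 15\right)\right)\right)} = \frac{1}{-22125 - \left(20 + 187068 \left(-18 - -58\right)\right)} = \frac{1}{-22125 - \left(20 + 187068 \left(-18 + 58\right)\right)} = \frac{1}{-22125 - \left(20 + 187068 \cdot 40\right)} = \frac{1}{-22125 - 7482740} = \frac{1}{-7504865} = - \frac{1}{7504865}$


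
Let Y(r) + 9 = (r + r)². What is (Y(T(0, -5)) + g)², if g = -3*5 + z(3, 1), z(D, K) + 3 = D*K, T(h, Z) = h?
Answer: 576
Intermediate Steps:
z(D, K) = -3 + D*K
Y(r) = -9 + 4*r² (Y(r) = -9 + (r + r)² = -9 + (2*r)² = -9 + 4*r²)
g = -15 (g = -3*5 + (-3 + 3*1) = -15 + (-3 + 3) = -15 + 0 = -15)
(Y(T(0, -5)) + g)² = ((-9 + 4*0²) - 15)² = ((-9 + 4*0) - 15)² = ((-9 + 0) - 15)² = (-9 - 15)² = (-24)² = 576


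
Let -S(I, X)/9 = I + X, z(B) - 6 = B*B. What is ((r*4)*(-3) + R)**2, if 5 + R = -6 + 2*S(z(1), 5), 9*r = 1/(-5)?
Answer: 11566801/225 ≈ 51408.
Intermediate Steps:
z(B) = 6 + B**2 (z(B) = 6 + B*B = 6 + B**2)
S(I, X) = -9*I - 9*X (S(I, X) = -9*(I + X) = -9*I - 9*X)
r = -1/45 (r = (1/9)/(-5) = (1/9)*(-1/5) = -1/45 ≈ -0.022222)
R = -227 (R = -5 + (-6 + 2*(-9*(6 + 1**2) - 9*5)) = -5 + (-6 + 2*(-9*(6 + 1) - 45)) = -5 + (-6 + 2*(-9*7 - 45)) = -5 + (-6 + 2*(-63 - 45)) = -5 + (-6 + 2*(-108)) = -5 + (-6 - 216) = -5 - 222 = -227)
((r*4)*(-3) + R)**2 = (-1/45*4*(-3) - 227)**2 = (-4/45*(-3) - 227)**2 = (4/15 - 227)**2 = (-3401/15)**2 = 11566801/225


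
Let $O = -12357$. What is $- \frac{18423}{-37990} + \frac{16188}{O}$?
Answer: $- \frac{129109703}{156480810} \approx -0.82508$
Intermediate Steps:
$- \frac{18423}{-37990} + \frac{16188}{O} = - \frac{18423}{-37990} + \frac{16188}{-12357} = \left(-18423\right) \left(- \frac{1}{37990}\right) + 16188 \left(- \frac{1}{12357}\right) = \frac{18423}{37990} - \frac{5396}{4119} = - \frac{129109703}{156480810}$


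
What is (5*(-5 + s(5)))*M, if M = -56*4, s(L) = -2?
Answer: 7840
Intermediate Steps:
M = -224
(5*(-5 + s(5)))*M = (5*(-5 - 2))*(-224) = (5*(-7))*(-224) = -35*(-224) = 7840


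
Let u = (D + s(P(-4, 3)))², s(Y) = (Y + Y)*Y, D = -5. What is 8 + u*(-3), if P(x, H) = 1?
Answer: -19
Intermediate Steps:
s(Y) = 2*Y² (s(Y) = (2*Y)*Y = 2*Y²)
u = 9 (u = (-5 + 2*1²)² = (-5 + 2*1)² = (-5 + 2)² = (-3)² = 9)
8 + u*(-3) = 8 + 9*(-3) = 8 - 27 = -19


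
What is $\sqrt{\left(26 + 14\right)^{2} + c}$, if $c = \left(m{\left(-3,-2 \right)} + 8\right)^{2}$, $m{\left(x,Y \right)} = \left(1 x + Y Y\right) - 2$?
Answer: $\sqrt{1649} \approx 40.608$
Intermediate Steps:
$m{\left(x,Y \right)} = -2 + x + Y^{2}$ ($m{\left(x,Y \right)} = \left(x + Y^{2}\right) - 2 = -2 + x + Y^{2}$)
$c = 49$ ($c = \left(\left(-2 - 3 + \left(-2\right)^{2}\right) + 8\right)^{2} = \left(\left(-2 - 3 + 4\right) + 8\right)^{2} = \left(-1 + 8\right)^{2} = 7^{2} = 49$)
$\sqrt{\left(26 + 14\right)^{2} + c} = \sqrt{\left(26 + 14\right)^{2} + 49} = \sqrt{40^{2} + 49} = \sqrt{1600 + 49} = \sqrt{1649}$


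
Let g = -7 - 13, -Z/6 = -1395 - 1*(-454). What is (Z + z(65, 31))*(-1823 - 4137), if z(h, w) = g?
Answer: -33530960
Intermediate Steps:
Z = 5646 (Z = -6*(-1395 - 1*(-454)) = -6*(-1395 + 454) = -6*(-941) = 5646)
g = -20
z(h, w) = -20
(Z + z(65, 31))*(-1823 - 4137) = (5646 - 20)*(-1823 - 4137) = 5626*(-5960) = -33530960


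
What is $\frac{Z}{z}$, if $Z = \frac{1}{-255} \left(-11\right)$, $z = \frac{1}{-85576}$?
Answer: $- \frac{941336}{255} \approx -3691.5$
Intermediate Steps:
$z = - \frac{1}{85576} \approx -1.1686 \cdot 10^{-5}$
$Z = \frac{11}{255}$ ($Z = \left(- \frac{1}{255}\right) \left(-11\right) = \frac{11}{255} \approx 0.043137$)
$\frac{Z}{z} = \frac{11}{255 \left(- \frac{1}{85576}\right)} = \frac{11}{255} \left(-85576\right) = - \frac{941336}{255}$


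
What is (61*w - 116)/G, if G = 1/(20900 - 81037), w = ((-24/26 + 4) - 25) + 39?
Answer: -723688658/13 ≈ -5.5668e+7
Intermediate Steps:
w = 222/13 (w = ((-24*1/26 + 4) - 25) + 39 = ((-12/13 + 4) - 25) + 39 = (40/13 - 25) + 39 = -285/13 + 39 = 222/13 ≈ 17.077)
G = -1/60137 (G = 1/(-60137) = -1/60137 ≈ -1.6629e-5)
(61*w - 116)/G = (61*(222/13) - 116)/(-1/60137) = (13542/13 - 116)*(-60137) = (12034/13)*(-60137) = -723688658/13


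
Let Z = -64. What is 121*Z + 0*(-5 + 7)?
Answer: -7744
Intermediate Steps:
121*Z + 0*(-5 + 7) = 121*(-64) + 0*(-5 + 7) = -7744 + 0*2 = -7744 + 0 = -7744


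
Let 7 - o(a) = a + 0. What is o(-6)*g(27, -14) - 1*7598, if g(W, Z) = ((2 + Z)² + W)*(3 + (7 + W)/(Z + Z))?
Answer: -50797/14 ≈ -3628.4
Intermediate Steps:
o(a) = 7 - a (o(a) = 7 - (a + 0) = 7 - a)
g(W, Z) = (3 + (7 + W)/(2*Z))*(W + (2 + Z)²) (g(W, Z) = (W + (2 + Z)²)*(3 + (7 + W)/((2*Z))) = (W + (2 + Z)²)*(3 + (7 + W)*(1/(2*Z))) = (W + (2 + Z)²)*(3 + (7 + W)/(2*Z)) = (3 + (7 + W)/(2*Z))*(W + (2 + Z)²))
o(-6)*g(27, -14) - 1*7598 = (7 - 1*(-6))*((½)*(27² + 7*27 + 7*(2 - 14)² + 27*(2 - 14)² + 6*(-14)*(27 + (2 - 14)²))/(-14)) - 1*7598 = (7 + 6)*((½)*(-1/14)*(729 + 189 + 7*(-12)² + 27*(-12)² + 6*(-14)*(27 + (-12)²))) - 7598 = 13*((½)*(-1/14)*(729 + 189 + 7*144 + 27*144 + 6*(-14)*(27 + 144))) - 7598 = 13*((½)*(-1/14)*(729 + 189 + 1008 + 3888 + 6*(-14)*171)) - 7598 = 13*((½)*(-1/14)*(729 + 189 + 1008 + 3888 - 14364)) - 7598 = 13*((½)*(-1/14)*(-8550)) - 7598 = 13*(4275/14) - 7598 = 55575/14 - 7598 = -50797/14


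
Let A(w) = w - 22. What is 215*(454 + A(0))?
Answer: 92880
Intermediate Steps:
A(w) = -22 + w
215*(454 + A(0)) = 215*(454 + (-22 + 0)) = 215*(454 - 22) = 215*432 = 92880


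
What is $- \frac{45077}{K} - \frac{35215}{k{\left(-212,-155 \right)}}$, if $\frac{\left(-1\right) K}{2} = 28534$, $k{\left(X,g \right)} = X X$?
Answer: $\frac{4072767}{641216048} \approx 0.0063516$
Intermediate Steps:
$k{\left(X,g \right)} = X^{2}$
$K = -57068$ ($K = \left(-2\right) 28534 = -57068$)
$- \frac{45077}{K} - \frac{35215}{k{\left(-212,-155 \right)}} = - \frac{45077}{-57068} - \frac{35215}{\left(-212\right)^{2}} = \left(-45077\right) \left(- \frac{1}{57068}\right) - \frac{35215}{44944} = \frac{45077}{57068} - \frac{35215}{44944} = \frac{4072767}{641216048}$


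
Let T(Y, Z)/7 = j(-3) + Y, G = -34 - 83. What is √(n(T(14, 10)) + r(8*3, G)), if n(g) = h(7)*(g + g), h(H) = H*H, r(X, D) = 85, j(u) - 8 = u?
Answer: √13119 ≈ 114.54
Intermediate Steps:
j(u) = 8 + u
G = -117
T(Y, Z) = 35 + 7*Y (T(Y, Z) = 7*((8 - 3) + Y) = 7*(5 + Y) = 35 + 7*Y)
h(H) = H²
n(g) = 98*g (n(g) = 7²*(g + g) = 49*(2*g) = 98*g)
√(n(T(14, 10)) + r(8*3, G)) = √(98*(35 + 7*14) + 85) = √(98*(35 + 98) + 85) = √(98*133 + 85) = √(13034 + 85) = √13119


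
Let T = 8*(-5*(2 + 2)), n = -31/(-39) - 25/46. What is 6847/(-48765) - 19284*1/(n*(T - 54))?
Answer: 843194265541/2353252605 ≈ 358.31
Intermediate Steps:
n = 451/1794 (n = -31*(-1/39) - 25*1/46 = 31/39 - 25/46 = 451/1794 ≈ 0.25139)
T = -160 (T = 8*(-5*4) = 8*(-20) = -160)
6847/(-48765) - 19284*1/(n*(T - 54)) = 6847/(-48765) - 19284*1794/(451*(-160 - 54)) = 6847*(-1/48765) - 19284/((-214*451/1794)) = -6847/48765 - 19284/(-48257/897) = -6847/48765 - 19284*(-897/48257) = -6847/48765 + 17297748/48257 = 843194265541/2353252605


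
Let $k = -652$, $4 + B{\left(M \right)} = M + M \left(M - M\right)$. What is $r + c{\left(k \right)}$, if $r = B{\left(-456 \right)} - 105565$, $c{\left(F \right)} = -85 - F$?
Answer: $-105458$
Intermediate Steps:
$B{\left(M \right)} = -4 + M$ ($B{\left(M \right)} = -4 + \left(M + M \left(M - M\right)\right) = -4 + \left(M + M 0\right) = -4 + \left(M + 0\right) = -4 + M$)
$r = -106025$ ($r = \left(-4 - 456\right) - 105565 = -460 - 105565 = -106025$)
$r + c{\left(k \right)} = -106025 - -567 = -106025 + \left(-85 + 652\right) = -106025 + 567 = -105458$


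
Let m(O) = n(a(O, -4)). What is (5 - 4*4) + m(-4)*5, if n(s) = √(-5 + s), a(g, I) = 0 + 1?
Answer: -11 + 10*I ≈ -11.0 + 10.0*I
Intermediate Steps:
a(g, I) = 1
m(O) = 2*I (m(O) = √(-5 + 1) = √(-4) = 2*I)
(5 - 4*4) + m(-4)*5 = (5 - 4*4) + (2*I)*5 = (5 - 16) + 10*I = -11 + 10*I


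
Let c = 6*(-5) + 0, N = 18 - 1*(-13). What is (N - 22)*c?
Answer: -270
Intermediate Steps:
N = 31 (N = 18 + 13 = 31)
c = -30 (c = -30 + 0 = -30)
(N - 22)*c = (31 - 22)*(-30) = 9*(-30) = -270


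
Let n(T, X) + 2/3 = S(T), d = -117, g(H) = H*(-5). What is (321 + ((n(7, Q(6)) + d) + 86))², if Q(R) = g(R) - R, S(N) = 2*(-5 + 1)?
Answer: 712336/9 ≈ 79149.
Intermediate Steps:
g(H) = -5*H
S(N) = -8 (S(N) = 2*(-4) = -8)
Q(R) = -6*R (Q(R) = -5*R - R = -6*R)
n(T, X) = -26/3 (n(T, X) = -⅔ - 8 = -26/3)
(321 + ((n(7, Q(6)) + d) + 86))² = (321 + ((-26/3 - 117) + 86))² = (321 + (-377/3 + 86))² = (321 - 119/3)² = (844/3)² = 712336/9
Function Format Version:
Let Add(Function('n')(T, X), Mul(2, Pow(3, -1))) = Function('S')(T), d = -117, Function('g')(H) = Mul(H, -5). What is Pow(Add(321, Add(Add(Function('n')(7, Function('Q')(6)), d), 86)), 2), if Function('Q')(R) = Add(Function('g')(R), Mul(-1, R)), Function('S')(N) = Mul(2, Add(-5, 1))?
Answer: Rational(712336, 9) ≈ 79149.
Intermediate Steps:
Function('g')(H) = Mul(-5, H)
Function('S')(N) = -8 (Function('S')(N) = Mul(2, -4) = -8)
Function('Q')(R) = Mul(-6, R) (Function('Q')(R) = Add(Mul(-5, R), Mul(-1, R)) = Mul(-6, R))
Function('n')(T, X) = Rational(-26, 3) (Function('n')(T, X) = Add(Rational(-2, 3), -8) = Rational(-26, 3))
Pow(Add(321, Add(Add(Function('n')(7, Function('Q')(6)), d), 86)), 2) = Pow(Add(321, Add(Add(Rational(-26, 3), -117), 86)), 2) = Pow(Add(321, Add(Rational(-377, 3), 86)), 2) = Pow(Add(321, Rational(-119, 3)), 2) = Pow(Rational(844, 3), 2) = Rational(712336, 9)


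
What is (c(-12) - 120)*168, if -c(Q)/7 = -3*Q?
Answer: -62496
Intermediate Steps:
c(Q) = 21*Q (c(Q) = -(-21)*Q = 21*Q)
(c(-12) - 120)*168 = (21*(-12) - 120)*168 = (-252 - 120)*168 = -372*168 = -62496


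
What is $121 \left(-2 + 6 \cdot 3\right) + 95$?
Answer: $2031$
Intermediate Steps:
$121 \left(-2 + 6 \cdot 3\right) + 95 = 121 \left(-2 + 18\right) + 95 = 121 \cdot 16 + 95 = 1936 + 95 = 2031$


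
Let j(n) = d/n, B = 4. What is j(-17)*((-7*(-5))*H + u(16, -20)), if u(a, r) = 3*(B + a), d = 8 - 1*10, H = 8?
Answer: 40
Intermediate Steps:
d = -2 (d = 8 - 10 = -2)
u(a, r) = 12 + 3*a (u(a, r) = 3*(4 + a) = 12 + 3*a)
j(n) = -2/n
j(-17)*((-7*(-5))*H + u(16, -20)) = (-2/(-17))*(-7*(-5)*8 + (12 + 3*16)) = (-2*(-1/17))*(35*8 + (12 + 48)) = 2*(280 + 60)/17 = (2/17)*340 = 40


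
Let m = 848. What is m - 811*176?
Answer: -141888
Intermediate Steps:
m - 811*176 = 848 - 811*176 = 848 - 142736 = -141888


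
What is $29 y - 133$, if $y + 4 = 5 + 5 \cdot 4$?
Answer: $476$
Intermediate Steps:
$y = 21$ ($y = -4 + \left(5 + 5 \cdot 4\right) = -4 + \left(5 + 20\right) = -4 + 25 = 21$)
$29 y - 133 = 29 \cdot 21 - 133 = 609 - 133 = 476$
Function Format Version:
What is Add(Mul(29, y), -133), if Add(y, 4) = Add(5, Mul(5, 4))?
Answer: 476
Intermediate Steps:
y = 21 (y = Add(-4, Add(5, Mul(5, 4))) = Add(-4, Add(5, 20)) = Add(-4, 25) = 21)
Add(Mul(29, y), -133) = Add(Mul(29, 21), -133) = Add(609, -133) = 476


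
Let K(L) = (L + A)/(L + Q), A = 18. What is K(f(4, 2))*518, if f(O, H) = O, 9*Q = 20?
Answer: 3663/2 ≈ 1831.5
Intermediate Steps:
Q = 20/9 (Q = (⅑)*20 = 20/9 ≈ 2.2222)
K(L) = (18 + L)/(20/9 + L) (K(L) = (L + 18)/(L + 20/9) = (18 + L)/(20/9 + L))
K(f(4, 2))*518 = (9*(18 + 4)/(20 + 9*4))*518 = (9*22/(20 + 36))*518 = (9*22/56)*518 = (9*(1/56)*22)*518 = (99/28)*518 = 3663/2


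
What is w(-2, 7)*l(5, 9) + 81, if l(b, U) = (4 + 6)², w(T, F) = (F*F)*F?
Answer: 34381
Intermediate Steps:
w(T, F) = F³ (w(T, F) = F²*F = F³)
l(b, U) = 100 (l(b, U) = 10² = 100)
w(-2, 7)*l(5, 9) + 81 = 7³*100 + 81 = 343*100 + 81 = 34300 + 81 = 34381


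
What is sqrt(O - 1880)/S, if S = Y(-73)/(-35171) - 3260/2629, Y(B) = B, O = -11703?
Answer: -1571897503*I*sqrt(47)/114465543 ≈ -94.145*I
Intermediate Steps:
S = -114465543/92464559 (S = -73/(-35171) - 3260/2629 = -73*(-1/35171) - 3260*1/2629 = 73/35171 - 3260/2629 = -114465543/92464559 ≈ -1.2379)
sqrt(O - 1880)/S = sqrt(-11703 - 1880)/(-114465543/92464559) = sqrt(-13583)*(-92464559/114465543) = (17*I*sqrt(47))*(-92464559/114465543) = -1571897503*I*sqrt(47)/114465543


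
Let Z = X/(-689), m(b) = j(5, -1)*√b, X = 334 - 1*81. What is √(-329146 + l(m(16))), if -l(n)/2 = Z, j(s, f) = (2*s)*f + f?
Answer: 4*I*√9765760602/689 ≈ 573.71*I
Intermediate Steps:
X = 253 (X = 334 - 81 = 253)
j(s, f) = f + 2*f*s (j(s, f) = 2*f*s + f = f + 2*f*s)
m(b) = -11*√b (m(b) = (-(1 + 2*5))*√b = (-(1 + 10))*√b = (-1*11)*√b = -11*√b)
Z = -253/689 (Z = 253/(-689) = 253*(-1/689) = -253/689 ≈ -0.36720)
l(n) = 506/689 (l(n) = -2*(-253/689) = 506/689)
√(-329146 + l(m(16))) = √(-329146 + 506/689) = √(-226781088/689) = 4*I*√9765760602/689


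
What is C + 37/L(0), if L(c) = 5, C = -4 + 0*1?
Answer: 17/5 ≈ 3.4000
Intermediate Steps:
C = -4 (C = -4 + 0 = -4)
C + 37/L(0) = -4 + 37/5 = 17/5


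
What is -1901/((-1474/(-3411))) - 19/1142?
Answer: -1851277792/420827 ≈ -4399.1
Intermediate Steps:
-1901/((-1474/(-3411))) - 19/1142 = -1901/((-1474*(-1/3411))) - 19*1/1142 = -1901/1474/3411 - 19/1142 = -1901*3411/1474 - 19/1142 = -6484311/1474 - 19/1142 = -1851277792/420827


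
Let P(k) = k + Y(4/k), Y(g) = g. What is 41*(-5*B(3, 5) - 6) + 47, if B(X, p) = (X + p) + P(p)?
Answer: -3028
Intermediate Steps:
P(k) = k + 4/k
B(X, p) = X + 2*p + 4/p (B(X, p) = (X + p) + (p + 4/p) = X + 2*p + 4/p)
41*(-5*B(3, 5) - 6) + 47 = 41*(-5*(3 + 2*5 + 4/5) - 6) + 47 = 41*(-5*(3 + 10 + 4*(1/5)) - 6) + 47 = 41*(-5*(3 + 10 + 4/5) - 6) + 47 = 41*(-5*69/5 - 6) + 47 = 41*(-69 - 6) + 47 = 41*(-75) + 47 = -3075 + 47 = -3028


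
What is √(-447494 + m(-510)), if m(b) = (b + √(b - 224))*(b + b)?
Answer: √(72706 - 1020*I*√734) ≈ 274.31 - 50.371*I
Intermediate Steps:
m(b) = 2*b*(b + √(-224 + b)) (m(b) = (b + √(-224 + b))*(2*b) = 2*b*(b + √(-224 + b)))
√(-447494 + m(-510)) = √(-447494 + 2*(-510)*(-510 + √(-224 - 510))) = √(-447494 + 2*(-510)*(-510 + √(-734))) = √(-447494 + 2*(-510)*(-510 + I*√734)) = √(-447494 + (520200 - 1020*I*√734)) = √(72706 - 1020*I*√734)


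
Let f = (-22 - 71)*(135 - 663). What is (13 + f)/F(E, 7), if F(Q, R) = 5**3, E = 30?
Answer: 49117/125 ≈ 392.94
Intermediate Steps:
F(Q, R) = 125
f = 49104 (f = -93*(-528) = 49104)
(13 + f)/F(E, 7) = (13 + 49104)/125 = (1/125)*49117 = 49117/125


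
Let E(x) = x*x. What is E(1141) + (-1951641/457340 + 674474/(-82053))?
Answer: 48854072753938487/37526119020 ≈ 1.3019e+6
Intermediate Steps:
E(x) = x**2
E(1141) + (-1951641/457340 + 674474/(-82053)) = 1141**2 + (-1951641/457340 + 674474/(-82053)) = 1301881 + (-1951641*1/457340 + 674474*(-1/82053)) = 1301881 + (-1951641/457340 - 674474/82053) = 1301881 - 468601938133/37526119020 = 48854072753938487/37526119020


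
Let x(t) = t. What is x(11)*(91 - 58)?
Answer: 363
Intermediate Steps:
x(11)*(91 - 58) = 11*(91 - 58) = 11*33 = 363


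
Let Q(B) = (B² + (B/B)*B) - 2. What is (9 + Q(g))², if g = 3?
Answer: 361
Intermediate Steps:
Q(B) = -2 + B + B² (Q(B) = (B² + 1*B) - 2 = (B² + B) - 2 = (B + B²) - 2 = -2 + B + B²)
(9 + Q(g))² = (9 + (-2 + 3 + 3²))² = (9 + (-2 + 3 + 9))² = (9 + 10)² = 19² = 361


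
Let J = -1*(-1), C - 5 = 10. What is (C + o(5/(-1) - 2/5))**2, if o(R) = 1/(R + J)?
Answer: 105625/484 ≈ 218.23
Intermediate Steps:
C = 15 (C = 5 + 10 = 15)
J = 1
o(R) = 1/(1 + R) (o(R) = 1/(R + 1) = 1/(1 + R))
(C + o(5/(-1) - 2/5))**2 = (15 + 1/(1 + (5/(-1) - 2/5)))**2 = (15 + 1/(1 + (5*(-1) - 2*1/5)))**2 = (15 + 1/(1 + (-5 - 2/5)))**2 = (15 + 1/(1 - 27/5))**2 = (15 + 1/(-22/5))**2 = (15 - 5/22)**2 = (325/22)**2 = 105625/484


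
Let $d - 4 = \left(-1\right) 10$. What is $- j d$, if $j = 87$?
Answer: $522$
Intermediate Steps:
$d = -6$ ($d = 4 - 10 = -6$)
$- j d = - 87 \left(-6\right) = \left(-1\right) \left(-522\right) = 522$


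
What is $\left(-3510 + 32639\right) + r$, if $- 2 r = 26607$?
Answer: $\frac{31651}{2} \approx 15826.0$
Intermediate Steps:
$r = - \frac{26607}{2}$ ($r = \left(- \frac{1}{2}\right) 26607 = - \frac{26607}{2} \approx -13304.0$)
$\left(-3510 + 32639\right) + r = \left(-3510 + 32639\right) - \frac{26607}{2} = 29129 - \frac{26607}{2} = \frac{31651}{2}$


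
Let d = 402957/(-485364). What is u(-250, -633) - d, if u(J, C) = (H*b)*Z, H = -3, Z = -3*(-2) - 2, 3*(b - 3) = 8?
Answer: -10867265/161788 ≈ -67.170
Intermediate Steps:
d = -134319/161788 (d = 402957*(-1/485364) = -134319/161788 ≈ -0.83022)
b = 17/3 (b = 3 + (⅓)*8 = 3 + 8/3 = 17/3 ≈ 5.6667)
Z = 4 (Z = 6 - 2 = 4)
u(J, C) = -68 (u(J, C) = -3*17/3*4 = -17*4 = -68)
u(-250, -633) - d = -68 - 1*(-134319/161788) = -68 + 134319/161788 = -10867265/161788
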